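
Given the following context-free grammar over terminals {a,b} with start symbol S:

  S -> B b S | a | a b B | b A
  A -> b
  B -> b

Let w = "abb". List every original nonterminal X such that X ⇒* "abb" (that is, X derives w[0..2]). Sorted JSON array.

CNF form of G:
  S -> B X2 | T0 A | T1 X3 | a
  A -> b
  B -> b
  T0 -> b
  T1 -> a
  X2 -> T0 S
  X3 -> T0 B

CYK fill — only the sub-triangle for w[0..2]:
  cell(0,0) a: {S,T1}  orig:{S}
  cell(1,1) b: {A,B,T0}  orig:{A,B}
  cell(2,2) b: {A,B,T0}  orig:{A,B}
  cell(0,1) ab: ∅
  cell(1,2) bb: {S,X3}  orig:{S}
  cell(0,2) abb: {S}

Original NTs in T[0,2] deriving "abb": ["S"]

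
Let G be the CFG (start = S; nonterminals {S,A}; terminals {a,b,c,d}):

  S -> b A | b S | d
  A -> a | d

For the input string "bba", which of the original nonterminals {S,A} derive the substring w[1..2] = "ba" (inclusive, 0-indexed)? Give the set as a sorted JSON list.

Convert to CNF:
  S -> T0 A | T0 S | d
  A -> a | d
  T0 -> b

CYK fill (cells [i..j] with 1 ≤ i ≤ j ≤ 2 only):
  [1..1]={T0}  "b"  orig:{}
  [2..2]={A}  "a"
  [1..2]={S}  "ba"

Original NTs in T[1,2] deriving "ba": ["S"]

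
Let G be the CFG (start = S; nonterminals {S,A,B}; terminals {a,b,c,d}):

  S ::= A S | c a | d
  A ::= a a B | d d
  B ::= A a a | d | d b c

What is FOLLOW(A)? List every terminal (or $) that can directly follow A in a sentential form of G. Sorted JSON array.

Compute FIRST by fixpoint:
[1]
  A via A→a a B: +{a}
  A via A→d d: +{d}
  B via B→A a a: +{a,d}
  S via S→A S: +{a,d}
  S via S→c a: +{c}
  FIRST[S]={a,c,d}  FIRST[A]={a,d}  FIRST[B]={a,d}
[2] (no change)
  FIRST[S]={a,c,d}  FIRST[A]={a,d}  FIRST[B]={a,d}

Compute FOLLOW by fixpoint:
initialize: $ ∈ FOLLOW(S)
pass 1:
  B→A a a: FOLLOW(A) ⊇ FIRST(a) = {a}; new: +{a}
  S→A S: FOLLOW(A) ⊇ FIRST(S) = {a,c,d}; new: +{c,d}
  FOLLOW[S]={$}  FOLLOW[A]={a,c,d}  FOLLOW[B]={}
pass 2:
  A→a a B: FOLLOW(B) ⊇ FOLLOW(A) ⊇ {a,c,d}; new: +{a,c,d}
  FOLLOW[S]={$}  FOLLOW[A]={a,c,d}  FOLLOW[B]={a,c,d}
pass 3: — fixpoint
  FOLLOW[S]={$}  FOLLOW[A]={a,c,d}  FOLLOW[B]={a,c,d}

FOLLOW(A) = ["a", "c", "d"]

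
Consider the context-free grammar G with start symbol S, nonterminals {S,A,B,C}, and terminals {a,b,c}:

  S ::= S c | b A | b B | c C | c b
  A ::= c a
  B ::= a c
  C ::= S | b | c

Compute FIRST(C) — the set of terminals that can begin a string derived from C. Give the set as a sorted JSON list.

Compute FIRST by fixpoint:
[1]
  A via A→c a: +{c}
  B via B→a c: +{a}
  C via C→b: +{b}
  C via C→c: +{c}
  S via S→b A: +{b}
  S via S→c C: +{c}
  FIRST(S)={b,c}  FIRST(A)={c}  FIRST(B)={a}  FIRST(C)={b,c}
[2] done
  FIRST(S)={b,c}  FIRST(A)={c}  FIRST(B)={a}  FIRST(C)={b,c}

FIRST(C) = ["b", "c"]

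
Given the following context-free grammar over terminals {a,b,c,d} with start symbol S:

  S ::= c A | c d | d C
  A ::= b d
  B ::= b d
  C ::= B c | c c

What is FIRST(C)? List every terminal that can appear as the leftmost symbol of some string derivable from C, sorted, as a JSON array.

FIRST sets, iterate to fixpoint:
pass 1:
  A via A→b d: +{b}
  B via B→b d: +{b}
  C via C→B c: +{b}
  C via C→c c: +{c}
  S via S→c A: +{c}
  S via S→d C: +{d}
  FIRST(S)={c,d}  FIRST(A)={b}  FIRST(B)={b}  FIRST(C)={b,c}
pass 2: done
  FIRST(S)={c,d}  FIRST(A)={b}  FIRST(B)={b}  FIRST(C)={b,c}

FIRST(C) = ["b", "c"]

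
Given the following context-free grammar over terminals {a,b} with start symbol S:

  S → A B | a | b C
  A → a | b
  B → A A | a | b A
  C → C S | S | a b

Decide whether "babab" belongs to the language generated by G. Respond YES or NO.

Convert to CNF:
  S -> A B | T0 C | a
  A -> a | b
  B -> A A | T0 A | a
  C -> A B | C S | T0 C | T1 T0 | a
  T0 -> b
  T1 -> a

CYK fill:
  cell(0,0) b: {A,T0}  orig:{A}
  cell(1,1) a: {A,B,C,S,T1}  orig:{A,B,C,S}
  cell(2,2) b: {A,T0}  orig:{A}
  cell(3,3) a: {A,B,C,S,T1}  orig:{A,B,C,S}
  cell(4,4) b: {A,T0}  orig:{A}
  cell(0,1) ba: {B,C,S}
  cell(1,2) ab: {B,C}
  cell(2,3) ba: {B,C,S}
  cell(3,4) ab: {B,C}
  cell(0,2) bab: {C,S}
  cell(1,3) aba: {C,S}
  cell(2,4) bab: {C,S}
  cell(0,3) baba: {C,S}
  cell(1,4) abab: {C}
  cell(0,4) babab: {C,S}

S ∈ T[0,4] ⇒ YES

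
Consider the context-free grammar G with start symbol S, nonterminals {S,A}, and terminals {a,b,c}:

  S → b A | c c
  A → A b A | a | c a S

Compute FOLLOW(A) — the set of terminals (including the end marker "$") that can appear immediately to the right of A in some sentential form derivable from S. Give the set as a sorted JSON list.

Compute FIRST by fixpoint:
pass 1:
  A via A→a: +{a}
  A via A→c a S: +{c}
  S via S→b A: +{b}
  S via S→c c: +{c}
  S: {b,c}  A: {a,c}
pass 2: (no change)
  S: {b,c}  A: {a,c}

FOLLOW sets:
FOLLOW(S) := {$}
pass 1:
  A→A b A: FOLLOW(A) ⊇ FIRST(b) = {b}; new: +{b}
  A→c a S: FOLLOW(S) ⊇ FOLLOW(A) ⊇ {b}; new: +{b}
  S→b A: FOLLOW(A) ⊇ FOLLOW(S) ⊇ {$,b}; new: +{$}
  FOLLOW(S)={$,b}  FOLLOW(A)={$,b}
pass 2: (no change)
  FOLLOW(S)={$,b}  FOLLOW(A)={$,b}

FOLLOW(A) = ["$", "b"]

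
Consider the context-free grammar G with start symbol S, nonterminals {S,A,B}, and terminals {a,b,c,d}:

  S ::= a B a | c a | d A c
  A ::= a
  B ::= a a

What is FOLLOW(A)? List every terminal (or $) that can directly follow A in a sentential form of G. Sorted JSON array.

Compute FIRST by fixpoint:
round 1:
  A via A→a: +{a}
  B via B→a a: +{a}
  S via S→a B a: +{a}
  S via S→c a: +{c}
  S via S→d A c: +{d}
  FIRST(S)={a,c,d}  FIRST(A)={a}  FIRST(B)={a}
round 2: done
  FIRST(S)={a,c,d}  FIRST(A)={a}  FIRST(B)={a}

Compute FOLLOW by fixpoint:
initialize: $ ∈ FOLLOW(S)
pass 1:
  S→a B a: FOLLOW(B) ⊇ FIRST(a) = {a}; new: +{a}
  S→d A c: FOLLOW(A) ⊇ FIRST(c) = {c}; new: +{c}
  FOLLOW(S)={$}  FOLLOW(A)={c}  FOLLOW(B)={a}
pass 2: (no change)
  FOLLOW(S)={$}  FOLLOW(A)={c}  FOLLOW(B)={a}

FOLLOW(A) = ["c"]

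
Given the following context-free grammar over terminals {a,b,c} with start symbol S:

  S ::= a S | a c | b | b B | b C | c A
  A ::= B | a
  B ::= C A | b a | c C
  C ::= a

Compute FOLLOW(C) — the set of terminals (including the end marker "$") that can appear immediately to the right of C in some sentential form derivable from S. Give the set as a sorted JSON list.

Compute FIRST by fixpoint:
iter 1:
  A via A→a: +{a}
  B via B→b a: +{b}
  B via B→c C: +{c}
  C via C→a: +{a}
  S via S→a S: +{a}
  S via S→b: +{b}
  S via S→c A: +{c}
  FIRST(S)={a,b,c}  FIRST(A)={a}  FIRST(B)={b,c}  FIRST(C)={a}
iter 2:
  A via A→B: +{b,c}
  B via B→C A: +{a}
  FIRST(S)={a,b,c}  FIRST(A)={a,b,c}  FIRST(B)={a,b,c}  FIRST(C)={a}
iter 3: — fixpoint
  FIRST(S)={a,b,c}  FIRST(A)={a,b,c}  FIRST(B)={a,b,c}  FIRST(C)={a}

FOLLOW sets:
initialize: $ ∈ FOLLOW(S)
[1]
  B→C A: FOLLOW(C) ⊇ FIRST(A) = {a,b,c}; new: +{a,b,c}
  S→b B: FOLLOW(B) ⊇ FOLLOW(S) ⊇ {$}; new: +{$}
  S→b C: FOLLOW(C) ⊇ FOLLOW(S) ⊇ {$}; new: +{$}
  S→c A: FOLLOW(A) ⊇ FOLLOW(S) ⊇ {$}; new: +{$}
  S: {$}  A: {$}  B: {$}  C: {$,a,b,c}
[2] (stable)
  S: {$}  A: {$}  B: {$}  C: {$,a,b,c}

FOLLOW(C) = ["$", "a", "b", "c"]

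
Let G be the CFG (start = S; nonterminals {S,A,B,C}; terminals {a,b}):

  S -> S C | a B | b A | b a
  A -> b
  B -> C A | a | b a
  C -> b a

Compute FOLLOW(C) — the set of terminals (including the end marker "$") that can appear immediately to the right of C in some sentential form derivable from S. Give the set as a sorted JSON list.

Compute FIRST by fixpoint:
round 1:
  A via A→b: +{b}
  B via B→a: +{a}
  B via B→b a: +{b}
  C via C→b a: +{b}
  S via S→a B: +{a}
  S via S→b A: +{b}
  S: {a,b}  A: {b}  B: {a,b}  C: {b}
round 2: done
  S: {a,b}  A: {b}  B: {a,b}  C: {b}

FOLLOW sets:
initialize: $ ∈ FOLLOW(S)
pass 1:
  B→C A: FOLLOW(C) ⊇ FIRST(A) = {b}; new: +{b}
  S→S C: FOLLOW(S) ⊇ FIRST(C) = {b}; new: +{b}
  S→S C: FOLLOW(C) ⊇ FOLLOW(S) ⊇ {$,b}; new: +{$}
  S→a B: FOLLOW(B) ⊇ FOLLOW(S) ⊇ {$,b}; new: +{$,b}
  S→b A: FOLLOW(A) ⊇ FOLLOW(S) ⊇ {$,b}; new: +{$,b}
  FOLLOW(S)={$,b}  FOLLOW(A)={$,b}  FOLLOW(B)={$,b}  FOLLOW(C)={$,b}
pass 2: (stable)
  FOLLOW(S)={$,b}  FOLLOW(A)={$,b}  FOLLOW(B)={$,b}  FOLLOW(C)={$,b}

FOLLOW(C) = ["$", "b"]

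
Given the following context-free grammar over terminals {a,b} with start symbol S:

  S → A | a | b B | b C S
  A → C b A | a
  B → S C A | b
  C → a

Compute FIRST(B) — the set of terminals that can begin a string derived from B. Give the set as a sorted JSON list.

FIRST sets, iterate to fixpoint:
pass 1:
  A via A→a: +{a}
  B via B→b: +{b}
  C via C→a: +{a}
  S via S→A: +{a}
  S via S→b B: +{b}
  FIRST[S]={a,b}  FIRST[A]={a}  FIRST[B]={b}  FIRST[C]={a}
pass 2:
  B via B→S C A: +{a}
  FIRST[S]={a,b}  FIRST[A]={a}  FIRST[B]={a,b}  FIRST[C]={a}
pass 3: (no change)
  FIRST[S]={a,b}  FIRST[A]={a}  FIRST[B]={a,b}  FIRST[C]={a}

FIRST(B) = ["a", "b"]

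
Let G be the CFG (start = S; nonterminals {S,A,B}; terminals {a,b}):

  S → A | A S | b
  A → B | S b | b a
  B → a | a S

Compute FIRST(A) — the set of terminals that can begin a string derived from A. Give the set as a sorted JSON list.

FIRST iteration:
pass 1:
  A via A→b a: +{b}
  B via B→a: +{a}
  S via S→A: +{b}
  S: {b}  A: {b}  B: {a}
pass 2:
  A via A→B: +{a}
  S via S→A: +{a}
  S: {a,b}  A: {a,b}  B: {a}
pass 3: — fixpoint
  S: {a,b}  A: {a,b}  B: {a}

FIRST(A) = ["a", "b"]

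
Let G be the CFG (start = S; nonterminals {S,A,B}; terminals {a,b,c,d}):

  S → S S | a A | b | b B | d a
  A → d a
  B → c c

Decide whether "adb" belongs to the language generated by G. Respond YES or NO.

CNF form of G:
  S -> S S | T0 T1 | T1 A | T3 B | b
  A -> T0 T1
  B -> T2 T2
  T0 -> d
  T1 -> a
  T2 -> c
  T3 -> b

CYK fill:
  cell(0,0) a: {T1}  orig:{}
  cell(1,1) d: {T0}  orig:{}
  cell(2,2) b: {S,T3}  orig:{S}
  cell(0,1) ad: ∅
  cell(1,2) db: ∅
  cell(0,2) adb: ∅

S ∉ T[0,2] ⇒ NO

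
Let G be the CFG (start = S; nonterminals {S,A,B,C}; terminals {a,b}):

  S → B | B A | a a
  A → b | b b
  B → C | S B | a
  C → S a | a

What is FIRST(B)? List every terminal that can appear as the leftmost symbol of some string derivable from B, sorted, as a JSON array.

FIRST sets, iterate to fixpoint:
iter 1:
  A via A→b: +{b}
  B via B→a: +{a}
  C via C→a: +{a}
  S via S→B: +{a}
  FIRST[S]={a}  FIRST[A]={b}  FIRST[B]={a}  FIRST[C]={a}
iter 2: — fixpoint
  FIRST[S]={a}  FIRST[A]={b}  FIRST[B]={a}  FIRST[C]={a}

FIRST(B) = ["a"]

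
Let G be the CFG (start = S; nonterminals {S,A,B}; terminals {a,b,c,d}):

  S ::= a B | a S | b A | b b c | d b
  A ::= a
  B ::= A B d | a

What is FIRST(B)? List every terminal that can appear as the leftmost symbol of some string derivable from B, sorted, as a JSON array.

Compute FIRST by fixpoint:
pass 1:
  A via A→a: +{a}
  B via B→A B d: +{a}
  S via S→a B: +{a}
  S via S→b A: +{b}
  S via S→d b: +{d}
  FIRST(S)={a,b,d}  FIRST(A)={a}  FIRST(B)={a}
pass 2: — fixpoint
  FIRST(S)={a,b,d}  FIRST(A)={a}  FIRST(B)={a}

FIRST(B) = ["a"]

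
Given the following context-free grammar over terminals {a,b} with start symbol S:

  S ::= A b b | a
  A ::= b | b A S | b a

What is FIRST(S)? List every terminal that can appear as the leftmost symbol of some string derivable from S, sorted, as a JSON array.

FIRST iteration:
pass 1:
  A via A→b: +{b}
  S via S→A b b: +{b}
  S via S→a: +{a}
  FIRST[S]={a,b}  FIRST[A]={b}
pass 2: (no change)
  FIRST[S]={a,b}  FIRST[A]={b}

FIRST(S) = ["a", "b"]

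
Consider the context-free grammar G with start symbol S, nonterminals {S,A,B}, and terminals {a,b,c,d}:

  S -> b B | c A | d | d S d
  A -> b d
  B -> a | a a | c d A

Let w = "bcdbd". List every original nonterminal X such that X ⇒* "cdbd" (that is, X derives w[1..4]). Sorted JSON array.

CNF form of G:
  S -> T0 B | T1 X5 | T3 A | d
  A -> T0 T1
  B -> T2 T2 | T3 X4 | a
  T0 -> b
  T1 -> d
  T2 -> a
  T3 -> c
  X4 -> T1 A
  X5 -> S T1

CYK table (by increasing span), restricted to cells inside w[1..4]:
  T[1,1] 'c' = {T3}  orig:{}
  T[2,2] 'd' = {S,T1}  orig:{S}
  T[3,3] 'b' = {T0}  orig:{}
  T[4,4] 'd' = {S,T1}  orig:{S}
  T[1,2] 'cd' = ∅
  T[2,3] 'db' = ∅
  T[3,4] 'bd' = {A}
  T[1,3] 'cdb' = ∅
  T[2,4] 'dbd' = {X4}  orig:{}
  T[1,4] 'cdbd' = {B}

Original NTs in T[1,4] deriving "cdbd": ["B"]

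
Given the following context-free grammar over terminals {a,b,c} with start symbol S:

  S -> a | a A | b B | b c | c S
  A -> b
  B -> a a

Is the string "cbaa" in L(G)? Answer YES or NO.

Convert to CNF:
  S -> T0 A | T1 B | T1 T2 | T2 S | a
  A -> b
  B -> T0 T0
  T0 -> a
  T1 -> b
  T2 -> c

Fill CYK table bottom-up:
  cell(0,0) c: {T2}  orig:{}
  cell(1,1) b: {A,T1}  orig:{A}
  cell(2,2) a: {S,T0}  orig:{S}
  cell(3,3) a: {S,T0}  orig:{S}
  cell(0,1) cb: ∅
  cell(1,2) ba: ∅
  cell(2,3) aa: {B}
  cell(0,2) cba: ∅
  cell(1,3) baa: {S}
  cell(0,3) cbaa: {S}

S ∈ T[0,3] ⇒ YES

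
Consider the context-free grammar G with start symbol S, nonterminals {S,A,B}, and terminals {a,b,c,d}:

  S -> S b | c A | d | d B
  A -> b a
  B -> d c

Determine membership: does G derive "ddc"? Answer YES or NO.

CNF form of G:
  S -> S T0 | T2 B | T3 A | d
  A -> T0 T1
  B -> T2 T3
  T0 -> b
  T1 -> a
  T2 -> d
  T3 -> c

CYK fill:
  [0..0]={S,T2}  "d"  orig:{S}
  [1..1]={S,T2}  "d"  orig:{S}
  [2..2]={T3}  "c"  orig:{}
  [0..1]=∅  "dd"
  [1..2]={B}  "dc"
  [0..2]={S}  "ddc"

S ∈ T[0,2] ⇒ YES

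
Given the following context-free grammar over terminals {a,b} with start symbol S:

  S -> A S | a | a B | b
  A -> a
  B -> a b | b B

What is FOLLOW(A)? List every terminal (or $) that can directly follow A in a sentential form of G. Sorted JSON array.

FIRST iteration:
iter 1:
  A via A→a: +{a}
  B via B→a b: +{a}
  B via B→b B: +{b}
  S via S→A S: +{a}
  S via S→b: +{b}
  FIRST[S]={a,b}  FIRST[A]={a}  FIRST[B]={a,b}
iter 2: (stable)
  FIRST[S]={a,b}  FIRST[A]={a}  FIRST[B]={a,b}

FOLLOW iteration:
FOLLOW(S) := {$}
round 1:
  S→A S: FOLLOW(A) ⊇ FIRST(S) = {a,b}; new: +{a,b}
  S→a B: FOLLOW(B) ⊇ FOLLOW(S) ⊇ {$}; new: +{$}
  S: {$}  A: {a,b}  B: {$}
round 2: (no change)
  S: {$}  A: {a,b}  B: {$}

FOLLOW(A) = ["a", "b"]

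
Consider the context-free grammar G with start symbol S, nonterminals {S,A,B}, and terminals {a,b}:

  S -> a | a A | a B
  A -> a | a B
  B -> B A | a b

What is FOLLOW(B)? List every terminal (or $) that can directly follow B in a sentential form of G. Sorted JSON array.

FIRST iteration:
iter 1:
  A via A→a: +{a}
  B via B→a b: +{a}
  S via S→a: +{a}
  S: {a}  A: {a}  B: {a}
iter 2: — fixpoint
  S: {a}  A: {a}  B: {a}

FOLLOW iteration:
seed FOLLOW(S) with $
pass 1:
  B→B A: FOLLOW(B) ⊇ FIRST(A) = {a}; new: +{a}
  B→B A: FOLLOW(A) ⊇ FOLLOW(B) ⊇ {a}; new: +{a}
  S→a A: FOLLOW(A) ⊇ FOLLOW(S) ⊇ {$}; new: +{$}
  S→a B: FOLLOW(B) ⊇ FOLLOW(S) ⊇ {$}; new: +{$}
  FOLLOW(S)={$}  FOLLOW(A)={$,a}  FOLLOW(B)={$,a}
pass 2: (stable)
  FOLLOW(S)={$}  FOLLOW(A)={$,a}  FOLLOW(B)={$,a}

FOLLOW(B) = ["$", "a"]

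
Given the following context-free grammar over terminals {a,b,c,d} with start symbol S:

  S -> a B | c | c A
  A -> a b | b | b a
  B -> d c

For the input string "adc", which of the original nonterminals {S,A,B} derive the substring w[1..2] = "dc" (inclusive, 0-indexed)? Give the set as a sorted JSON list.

Convert to CNF:
  S -> T0 B | T3 A | c
  A -> T0 T1 | T1 T0 | b
  B -> T2 T3
  T0 -> a
  T1 -> b
  T2 -> d
  T3 -> c

Fill CYK table bottom-up, restricted to cells inside w[1..2]:
  T[1,1] 'd' = {T2}  orig:{}
  T[2,2] 'c' = {S,T3}  orig:{S}
  T[1,2] 'dc' = {B}

Original NTs in T[1,2] deriving "dc": ["B"]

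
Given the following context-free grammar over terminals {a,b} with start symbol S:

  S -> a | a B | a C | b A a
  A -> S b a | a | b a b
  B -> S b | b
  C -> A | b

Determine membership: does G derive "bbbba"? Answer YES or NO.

Convert to CNF:
  S -> T0 X6 | T1 B | T1 C | a
  A -> S X2 | T0 X3 | a
  B -> S T0 | b
  C -> S X4 | T0 X5 | a | b
  T0 -> b
  T1 -> a
  X2 -> T0 T1
  X3 -> T1 T0
  X4 -> T0 T1
  X5 -> T1 T0
  X6 -> A T1

CYK table (by increasing span):
  T[0,0] 'b' = {B,C,T0}  orig:{B,C}
  T[1,1] 'b' = {B,C,T0}  orig:{B,C}
  T[2,2] 'b' = {B,C,T0}  orig:{B,C}
  T[3,3] 'b' = {B,C,T0}  orig:{B,C}
  T[4,4] 'a' = {A,C,S,T1}  orig:{A,C,S}
  T[0,1] 'bb' = ∅
  T[1,2] 'bb' = ∅
  T[2,3] 'bb' = ∅
  T[3,4] 'ba' = {X2,X4}  orig:{}
  T[0,2] 'bbb' = ∅
  T[1,3] 'bbb' = ∅
  T[2,4] 'bba' = ∅
  T[0,3] 'bbbb' = ∅
  T[1,4] 'bbba' = ∅
  T[0,4] 'bbbba' = ∅

S ∉ T[0,4] ⇒ NO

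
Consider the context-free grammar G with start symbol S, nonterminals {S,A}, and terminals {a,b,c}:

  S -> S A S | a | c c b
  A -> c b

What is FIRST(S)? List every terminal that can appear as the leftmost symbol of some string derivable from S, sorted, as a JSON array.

FIRST sets, iterate to fixpoint:
iter 1:
  A via A→c b: +{c}
  S via S→a: +{a}
  S via S→c c b: +{c}
  FIRST[S]={a,c}  FIRST[A]={c}
iter 2: — fixpoint
  FIRST[S]={a,c}  FIRST[A]={c}

FIRST(S) = ["a", "c"]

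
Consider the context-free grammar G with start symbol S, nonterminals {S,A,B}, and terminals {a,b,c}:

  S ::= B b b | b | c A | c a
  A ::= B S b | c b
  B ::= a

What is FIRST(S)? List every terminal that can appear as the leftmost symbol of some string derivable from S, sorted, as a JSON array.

Compute FIRST by fixpoint:
round 1:
  A via A→c b: +{c}
  B via B→a: +{a}
  S via S→B b b: +{a}
  S via S→b: +{b}
  S via S→c A: +{c}
  FIRST(S)={a,b,c}  FIRST(A)={c}  FIRST(B)={a}
round 2:
  A via A→B S b: +{a}
  FIRST(S)={a,b,c}  FIRST(A)={a,c}  FIRST(B)={a}
round 3: (stable)
  FIRST(S)={a,b,c}  FIRST(A)={a,c}  FIRST(B)={a}

FIRST(S) = ["a", "b", "c"]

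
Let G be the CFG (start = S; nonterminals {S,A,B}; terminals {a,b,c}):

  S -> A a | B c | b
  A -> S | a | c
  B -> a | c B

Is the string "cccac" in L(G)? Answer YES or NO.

CNF form of G:
  S -> A T0 | B T1 | b
  A -> A T0 | B T1 | a | b | c
  B -> T1 B | a
  T0 -> a
  T1 -> c

Fill CYK table bottom-up:
  [0..0]={A,T1}  "c"  orig:{A}
  [1..1]={A,T1}  "c"  orig:{A}
  [2..2]={A,T1}  "c"  orig:{A}
  [3..3]={A,B,T0}  "a"  orig:{A,B}
  [4..4]={A,T1}  "c"  orig:{A}
  [0..1]=∅  "cc"
  [1..2]=∅  "cc"
  [2..3]={A,B,S}  "ca"
  [3..4]={A,S}  "ac"
  [0..2]=∅  "ccc"
  [1..3]={B}  "cca"
  [2..4]={A,S}  "cac"
  [0..3]={B}  "ccca"
  [1..4]={A,S}  "ccac"
  [0..4]={A,S}  "cccac"

S ∈ T[0,4] ⇒ YES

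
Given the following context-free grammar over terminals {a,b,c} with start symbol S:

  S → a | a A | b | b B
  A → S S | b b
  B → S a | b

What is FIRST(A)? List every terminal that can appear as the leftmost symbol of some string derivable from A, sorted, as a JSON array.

Compute FIRST by fixpoint:
round 1:
  A via A→b b: +{b}
  B via B→b: +{b}
  S via S→a: +{a}
  S via S→b: +{b}
  FIRST(S)={a,b}  FIRST(A)={b}  FIRST(B)={b}
round 2:
  A via A→S S: +{a}
  B via B→S a: +{a}
  FIRST(S)={a,b}  FIRST(A)={a,b}  FIRST(B)={a,b}
round 3: (stable)
  FIRST(S)={a,b}  FIRST(A)={a,b}  FIRST(B)={a,b}

FIRST(A) = ["a", "b"]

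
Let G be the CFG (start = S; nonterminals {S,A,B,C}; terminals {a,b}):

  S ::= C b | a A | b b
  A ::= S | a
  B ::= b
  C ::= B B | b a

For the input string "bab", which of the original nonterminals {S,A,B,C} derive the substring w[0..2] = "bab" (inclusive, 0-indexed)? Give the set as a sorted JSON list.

Convert to CNF:
  S -> C T0 | T0 T0 | T1 A
  A -> C T0 | T0 T0 | T1 A | a
  B -> b
  C -> B B | T0 T1
  T0 -> b
  T1 -> a

CYK fill — only the sub-triangle for w[0..2]:
  [0..0]={B,T0}  "b"  orig:{B}
  [1..1]={A,T1}  "a"  orig:{A}
  [2..2]={B,T0}  "b"  orig:{B}
  [0..1]={C}  "ba"
  [1..2]=∅  "ab"
  [0..2]={A,S}  "bab"

Original NTs in T[0,2] deriving "bab": ["A", "S"]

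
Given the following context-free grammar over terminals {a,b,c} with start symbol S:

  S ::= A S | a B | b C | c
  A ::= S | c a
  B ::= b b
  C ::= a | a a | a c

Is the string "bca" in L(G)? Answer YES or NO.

Convert to CNF:
  S -> A S | T0 B | T1 C | c
  A -> A S | T0 B | T1 C | T2 T0 | c
  B -> T1 T1
  C -> T0 T0 | T0 T2 | a
  T0 -> a
  T1 -> b
  T2 -> c

Fill CYK table bottom-up:
  cell(0,0) b: {T1}  orig:{}
  cell(1,1) c: {A,S,T2}  orig:{A,S}
  cell(2,2) a: {C,T0}  orig:{C}
  cell(0,1) bc: ∅
  cell(1,2) ca: {A}
  cell(0,2) bca: ∅

S ∉ T[0,2] ⇒ NO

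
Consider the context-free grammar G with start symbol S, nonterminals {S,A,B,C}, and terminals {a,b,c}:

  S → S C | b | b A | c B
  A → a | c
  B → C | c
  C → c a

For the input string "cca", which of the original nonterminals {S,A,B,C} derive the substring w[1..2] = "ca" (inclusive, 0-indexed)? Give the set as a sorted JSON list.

CNF form of G:
  S -> S C | T0 B | T2 A | b
  A -> a | c
  B -> T0 T1 | c
  C -> T0 T1
  T0 -> c
  T1 -> a
  T2 -> b

Fill CYK table bottom-up — only the sub-triangle for w[1..2]:
  cell(1,1) c: {A,B,T0}  orig:{A,B}
  cell(2,2) a: {A,T1}  orig:{A}
  cell(1,2) ca: {B,C}

Original NTs in T[1,2] deriving "ca": ["B", "C"]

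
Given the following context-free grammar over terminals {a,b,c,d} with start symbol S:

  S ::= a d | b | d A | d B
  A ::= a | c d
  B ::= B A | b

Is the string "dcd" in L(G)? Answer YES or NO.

Convert to CNF:
  S -> T1 A | T1 B | T2 T1 | b
  A -> T0 T1 | a
  B -> B A | b
  T0 -> c
  T1 -> d
  T2 -> a

Fill CYK table bottom-up:
  T[0,0] 'd' = {T1}  orig:{}
  T[1,1] 'c' = {T0}  orig:{}
  T[2,2] 'd' = {T1}  orig:{}
  T[0,1] 'dc' = ∅
  T[1,2] 'cd' = {A}
  T[0,2] 'dcd' = {S}

S ∈ T[0,2] ⇒ YES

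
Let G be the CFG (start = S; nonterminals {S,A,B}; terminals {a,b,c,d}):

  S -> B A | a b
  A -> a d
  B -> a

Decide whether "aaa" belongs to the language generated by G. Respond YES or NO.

CNF form of G:
  S -> B A | T0 T2
  A -> T0 T1
  B -> a
  T0 -> a
  T1 -> d
  T2 -> b

CYK fill:
  [0..0]={B,T0}  "a"  orig:{B}
  [1..1]={B,T0}  "a"  orig:{B}
  [2..2]={B,T0}  "a"  orig:{B}
  [0..1]=∅  "aa"
  [1..2]=∅  "aa"
  [0..2]=∅  "aaa"

S ∉ T[0,2] ⇒ NO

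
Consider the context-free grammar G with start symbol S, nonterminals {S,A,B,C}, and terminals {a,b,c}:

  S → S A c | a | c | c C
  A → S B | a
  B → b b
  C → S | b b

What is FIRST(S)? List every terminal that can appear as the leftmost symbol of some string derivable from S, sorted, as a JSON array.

Compute FIRST by fixpoint:
pass 1:
  A via A→a: +{a}
  B via B→b b: +{b}
  C via C→b b: +{b}
  S via S→a: +{a}
  S via S→c: +{c}
  FIRST[S]={a,c}  FIRST[A]={a}  FIRST[B]={b}  FIRST[C]={b}
pass 2:
  A via A→S B: +{c}
  C via C→S: +{a,c}
  FIRST[S]={a,c}  FIRST[A]={a,c}  FIRST[B]={b}  FIRST[C]={a,b,c}
pass 3: (no change)
  FIRST[S]={a,c}  FIRST[A]={a,c}  FIRST[B]={b}  FIRST[C]={a,b,c}

FIRST(S) = ["a", "c"]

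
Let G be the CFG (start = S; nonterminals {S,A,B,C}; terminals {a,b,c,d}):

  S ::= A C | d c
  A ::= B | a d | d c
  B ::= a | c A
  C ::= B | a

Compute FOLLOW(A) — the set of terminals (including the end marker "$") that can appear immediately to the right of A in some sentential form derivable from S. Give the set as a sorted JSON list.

Compute FIRST by fixpoint:
iter 1:
  A via A→a d: +{a}
  A via A→d c: +{d}
  B via B→a: +{a}
  B via B→c A: +{c}
  C via C→B: +{a,c}
  S via S→A C: +{a,d}
  S: {a,d}  A: {a,d}  B: {a,c}  C: {a,c}
iter 2:
  A via A→B: +{c}
  S via S→A C: +{c}
  S: {a,c,d}  A: {a,c,d}  B: {a,c}  C: {a,c}
iter 3: (no change)
  S: {a,c,d}  A: {a,c,d}  B: {a,c}  C: {a,c}

Compute FOLLOW by fixpoint:
initialize: $ ∈ FOLLOW(S)
round 1:
  S→A C: FOLLOW(A) ⊇ FIRST(C) = {a,c}; new: +{a,c}
  S→A C: FOLLOW(C) ⊇ FOLLOW(S) ⊇ {$}; new: +{$}
  FOLLOW(S)={$}  FOLLOW(A)={a,c}  FOLLOW(B)={}  FOLLOW(C)={$}
round 2:
  A→B: FOLLOW(B) ⊇ FOLLOW(A) ⊇ {a,c}; new: +{a,c}
  C→B: FOLLOW(B) ⊇ FOLLOW(C) ⊇ {$}; new: +{$}
  FOLLOW(S)={$}  FOLLOW(A)={a,c}  FOLLOW(B)={$,a,c}  FOLLOW(C)={$}
round 3:
  B→c A: FOLLOW(A) ⊇ FOLLOW(B) ⊇ {$,a,c}; new: +{$}
  FOLLOW(S)={$}  FOLLOW(A)={$,a,c}  FOLLOW(B)={$,a,c}  FOLLOW(C)={$}
round 4: (stable)
  FOLLOW(S)={$}  FOLLOW(A)={$,a,c}  FOLLOW(B)={$,a,c}  FOLLOW(C)={$}

FOLLOW(A) = ["$", "a", "c"]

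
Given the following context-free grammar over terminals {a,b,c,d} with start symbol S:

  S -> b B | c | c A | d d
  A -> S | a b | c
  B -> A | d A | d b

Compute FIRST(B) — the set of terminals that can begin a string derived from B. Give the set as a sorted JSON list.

FIRST sets, iterate to fixpoint:
iter 1:
  A via A→a b: +{a}
  A via A→c: +{c}
  B via B→A: +{a,c}
  B via B→d A: +{d}
  S via S→b B: +{b}
  S via S→c: +{c}
  S via S→d d: +{d}
  FIRST(S)={b,c,d}  FIRST(A)={a,c}  FIRST(B)={a,c,d}
iter 2:
  A via A→S: +{b,d}
  B via B→A: +{b}
  FIRST(S)={b,c,d}  FIRST(A)={a,b,c,d}  FIRST(B)={a,b,c,d}
iter 3: (no change)
  FIRST(S)={b,c,d}  FIRST(A)={a,b,c,d}  FIRST(B)={a,b,c,d}

FIRST(B) = ["a", "b", "c", "d"]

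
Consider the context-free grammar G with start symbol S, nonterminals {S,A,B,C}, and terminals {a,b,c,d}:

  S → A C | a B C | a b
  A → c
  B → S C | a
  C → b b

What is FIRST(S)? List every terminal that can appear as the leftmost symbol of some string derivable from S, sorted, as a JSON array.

FIRST sets, iterate to fixpoint:
[1]
  A via A→c: +{c}
  B via B→a: +{a}
  C via C→b b: +{b}
  S via S→A C: +{c}
  S via S→a B C: +{a}
  S: {a,c}  A: {c}  B: {a}  C: {b}
[2]
  B via B→S C: +{c}
  S: {a,c}  A: {c}  B: {a,c}  C: {b}
[3] — fixpoint
  S: {a,c}  A: {c}  B: {a,c}  C: {b}

FIRST(S) = ["a", "c"]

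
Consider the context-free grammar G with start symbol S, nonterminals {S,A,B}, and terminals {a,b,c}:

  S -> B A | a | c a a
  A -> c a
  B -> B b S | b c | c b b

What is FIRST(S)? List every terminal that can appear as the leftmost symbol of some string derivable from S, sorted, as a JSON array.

FIRST sets, iterate to fixpoint:
pass 1:
  A via A→c a: +{c}
  B via B→b c: +{b}
  B via B→c b b: +{c}
  S via S→B A: +{b,c}
  S via S→a: +{a}
  S: {a,b,c}  A: {c}  B: {b,c}
pass 2: (no change)
  S: {a,b,c}  A: {c}  B: {b,c}

FIRST(S) = ["a", "b", "c"]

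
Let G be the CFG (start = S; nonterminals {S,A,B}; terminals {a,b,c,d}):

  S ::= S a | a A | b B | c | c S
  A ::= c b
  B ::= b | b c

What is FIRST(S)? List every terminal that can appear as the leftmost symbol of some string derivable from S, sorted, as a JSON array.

FIRST iteration:
iter 1:
  A via A→c b: +{c}
  B via B→b: +{b}
  S via S→a A: +{a}
  S via S→b B: +{b}
  S via S→c: +{c}
  FIRST[S]={a,b,c}  FIRST[A]={c}  FIRST[B]={b}
iter 2: done
  FIRST[S]={a,b,c}  FIRST[A]={c}  FIRST[B]={b}

FIRST(S) = ["a", "b", "c"]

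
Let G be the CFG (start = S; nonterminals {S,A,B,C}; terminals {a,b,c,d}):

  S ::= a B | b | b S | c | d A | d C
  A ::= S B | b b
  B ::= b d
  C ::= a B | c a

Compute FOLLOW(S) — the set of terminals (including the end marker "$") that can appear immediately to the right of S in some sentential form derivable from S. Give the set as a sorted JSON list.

Compute FIRST by fixpoint:
[1]
  A via A→b b: +{b}
  B via B→b d: +{b}
  C via C→a B: +{a}
  C via C→c a: +{c}
  S via S→a B: +{a}
  S via S→b: +{b}
  S via S→c: +{c}
  S via S→d A: +{d}
  FIRST(S)={a,b,c,d}  FIRST(A)={b}  FIRST(B)={b}  FIRST(C)={a,c}
[2]
  A via A→S B: +{a,c,d}
  FIRST(S)={a,b,c,d}  FIRST(A)={a,b,c,d}  FIRST(B)={b}  FIRST(C)={a,c}
[3] (stable)
  FIRST(S)={a,b,c,d}  FIRST(A)={a,b,c,d}  FIRST(B)={b}  FIRST(C)={a,c}

FOLLOW iteration:
initialize: $ ∈ FOLLOW(S)
round 1:
  A→S B: FOLLOW(S) ⊇ FIRST(B) = {b}; new: +{b}
  S→a B: FOLLOW(B) ⊇ FOLLOW(S) ⊇ {$,b}; new: +{$,b}
  S→d A: FOLLOW(A) ⊇ FOLLOW(S) ⊇ {$,b}; new: +{$,b}
  S→d C: FOLLOW(C) ⊇ FOLLOW(S) ⊇ {$,b}; new: +{$,b}
  FOLLOW[S]={$,b}  FOLLOW[A]={$,b}  FOLLOW[B]={$,b}  FOLLOW[C]={$,b}
round 2: done
  FOLLOW[S]={$,b}  FOLLOW[A]={$,b}  FOLLOW[B]={$,b}  FOLLOW[C]={$,b}

FOLLOW(S) = ["$", "b"]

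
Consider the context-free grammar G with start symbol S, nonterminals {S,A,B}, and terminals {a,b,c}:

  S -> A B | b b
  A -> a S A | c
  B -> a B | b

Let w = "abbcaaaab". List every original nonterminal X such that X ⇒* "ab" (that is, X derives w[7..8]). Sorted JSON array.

Convert to CNF:
  S -> A B | T1 T1
  A -> T0 X2 | c
  B -> T0 B | b
  T0 -> a
  T1 -> b
  X2 -> S A

Fill CYK table bottom-up, restricted to cells inside w[7..8]:
  T[7,7] 'a' = {T0}  orig:{}
  T[8,8] 'b' = {B,T1}  orig:{B}
  T[7,8] 'ab' = {B}

Original NTs in T[7,8] deriving "ab": ["B"]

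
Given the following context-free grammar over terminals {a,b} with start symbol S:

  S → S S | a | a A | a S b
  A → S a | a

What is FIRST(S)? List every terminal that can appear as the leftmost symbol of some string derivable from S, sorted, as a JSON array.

Compute FIRST by fixpoint:
iter 1:
  A via A→a: +{a}
  S via S→a: +{a}
  S: {a}  A: {a}
iter 2: (no change)
  S: {a}  A: {a}

FIRST(S) = ["a"]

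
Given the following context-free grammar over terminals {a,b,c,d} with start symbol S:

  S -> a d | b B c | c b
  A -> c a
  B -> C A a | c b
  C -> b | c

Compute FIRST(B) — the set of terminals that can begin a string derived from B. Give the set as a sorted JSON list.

FIRST iteration:
iter 1:
  A via A→c a: +{c}
  B via B→c b: +{c}
  C via C→b: +{b}
  C via C→c: +{c}
  S via S→a d: +{a}
  S via S→b B c: +{b}
  S via S→c b: +{c}
  FIRST(S)={a,b,c}  FIRST(A)={c}  FIRST(B)={c}  FIRST(C)={b,c}
iter 2:
  B via B→C A a: +{b}
  FIRST(S)={a,b,c}  FIRST(A)={c}  FIRST(B)={b,c}  FIRST(C)={b,c}
iter 3: done
  FIRST(S)={a,b,c}  FIRST(A)={c}  FIRST(B)={b,c}  FIRST(C)={b,c}

FIRST(B) = ["b", "c"]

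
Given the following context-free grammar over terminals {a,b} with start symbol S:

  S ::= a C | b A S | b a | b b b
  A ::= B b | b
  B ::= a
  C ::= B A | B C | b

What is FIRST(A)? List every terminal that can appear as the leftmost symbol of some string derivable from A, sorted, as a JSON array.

Compute FIRST by fixpoint:
pass 1:
  A via A→b: +{b}
  B via B→a: +{a}
  C via C→B A: +{a}
  C via C→b: +{b}
  S via S→a C: +{a}
  S via S→b A S: +{b}
  FIRST(S)={a,b}  FIRST(A)={b}  FIRST(B)={a}  FIRST(C)={a,b}
pass 2:
  A via A→B b: +{a}
  FIRST(S)={a,b}  FIRST(A)={a,b}  FIRST(B)={a}  FIRST(C)={a,b}
pass 3: (stable)
  FIRST(S)={a,b}  FIRST(A)={a,b}  FIRST(B)={a}  FIRST(C)={a,b}

FIRST(A) = ["a", "b"]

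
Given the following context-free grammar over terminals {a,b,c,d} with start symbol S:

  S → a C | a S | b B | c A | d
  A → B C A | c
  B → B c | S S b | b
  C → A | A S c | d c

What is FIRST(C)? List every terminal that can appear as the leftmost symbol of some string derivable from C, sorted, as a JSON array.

Compute FIRST by fixpoint:
round 1:
  A via A→c: +{c}
  B via B→b: +{b}
  C via C→A: +{c}
  C via C→d c: +{d}
  S via S→a C: +{a}
  S via S→b B: +{b}
  S via S→c A: +{c}
  S via S→d: +{d}
  FIRST[S]={a,b,c,d}  FIRST[A]={c}  FIRST[B]={b}  FIRST[C]={c,d}
round 2:
  A via A→B C A: +{b}
  B via B→S S b: +{a,c,d}
  C via C→A: +{b}
  FIRST[S]={a,b,c,d}  FIRST[A]={b,c}  FIRST[B]={a,b,c,d}  FIRST[C]={b,c,d}
round 3:
  A via A→B C A: +{a,d}
  C via C→A: +{a}
  FIRST[S]={a,b,c,d}  FIRST[A]={a,b,c,d}  FIRST[B]={a,b,c,d}  FIRST[C]={a,b,c,d}
round 4: (stable)
  FIRST[S]={a,b,c,d}  FIRST[A]={a,b,c,d}  FIRST[B]={a,b,c,d}  FIRST[C]={a,b,c,d}

FIRST(C) = ["a", "b", "c", "d"]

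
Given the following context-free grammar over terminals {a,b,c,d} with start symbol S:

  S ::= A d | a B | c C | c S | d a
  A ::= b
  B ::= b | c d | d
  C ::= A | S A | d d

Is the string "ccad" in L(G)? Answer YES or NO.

Convert to CNF:
  S -> A T1 | T0 C | T0 S | T1 T2 | T2 B
  A -> b
  B -> T0 T1 | b | d
  C -> S A | T1 T1 | b
  T0 -> c
  T1 -> d
  T2 -> a

Fill CYK table bottom-up:
  [0..0]={T0}  "c"  orig:{}
  [1..1]={T0}  "c"  orig:{}
  [2..2]={T2}  "a"  orig:{}
  [3..3]={B,T1}  "d"  orig:{B}
  [0..1]=∅  "cc"
  [1..2]=∅  "ca"
  [2..3]={S}  "ad"
  [0..2]=∅  "cca"
  [1..3]={S}  "cad"
  [0..3]={S}  "ccad"

S ∈ T[0,3] ⇒ YES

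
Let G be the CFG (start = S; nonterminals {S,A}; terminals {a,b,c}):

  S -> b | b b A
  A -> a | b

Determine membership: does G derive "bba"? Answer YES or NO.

CNF form of G:
  S -> T0 X1 | b
  A -> a | b
  T0 -> b
  X1 -> T0 A

CYK table (by increasing span):
  cell(0,0) b: {A,S,T0}  orig:{A,S}
  cell(1,1) b: {A,S,T0}  orig:{A,S}
  cell(2,2) a: {A}
  cell(0,1) bb: {X1}  orig:{}
  cell(1,2) ba: {X1}  orig:{}
  cell(0,2) bba: {S}

S ∈ T[0,2] ⇒ YES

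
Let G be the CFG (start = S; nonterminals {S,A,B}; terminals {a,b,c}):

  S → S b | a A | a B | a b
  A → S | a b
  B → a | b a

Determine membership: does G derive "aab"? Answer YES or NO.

Convert to CNF:
  S -> S T0 | T1 A | T1 B | T1 T0
  A -> S T0 | T1 A | T1 B | T1 T0
  B -> T0 T1 | a
  T0 -> b
  T1 -> a

CYK table (by increasing span):
  T[0,0] 'a' = {B,T1}  orig:{B}
  T[1,1] 'a' = {B,T1}  orig:{B}
  T[2,2] 'b' = {T0}  orig:{}
  T[0,1] 'aa' = {A,S}
  T[1,2] 'ab' = {A,S}
  T[0,2] 'aab' = {A,S}

S ∈ T[0,2] ⇒ YES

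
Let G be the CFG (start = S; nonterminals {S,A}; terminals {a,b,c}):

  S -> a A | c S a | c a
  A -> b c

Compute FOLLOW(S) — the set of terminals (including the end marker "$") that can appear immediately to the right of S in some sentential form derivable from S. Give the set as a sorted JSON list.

FIRST iteration:
round 1:
  A via A→b c: +{b}
  S via S→a A: +{a}
  S via S→c S a: +{c}
  FIRST[S]={a,c}  FIRST[A]={b}
round 2: done
  FIRST[S]={a,c}  FIRST[A]={b}

FOLLOW sets:
FOLLOW(S) := {$}
[1]
  S→a A: FOLLOW(A) ⊇ FOLLOW(S) ⊇ {$}; new: +{$}
  S→c S a: FOLLOW(S) ⊇ FIRST(a) = {a}; new: +{a}
  FOLLOW(S)={$,a}  FOLLOW(A)={$}
[2]
  S→a A: FOLLOW(A) ⊇ FOLLOW(S) ⊇ {$,a}; new: +{a}
  FOLLOW(S)={$,a}  FOLLOW(A)={$,a}
[3] — fixpoint
  FOLLOW(S)={$,a}  FOLLOW(A)={$,a}

FOLLOW(S) = ["$", "a"]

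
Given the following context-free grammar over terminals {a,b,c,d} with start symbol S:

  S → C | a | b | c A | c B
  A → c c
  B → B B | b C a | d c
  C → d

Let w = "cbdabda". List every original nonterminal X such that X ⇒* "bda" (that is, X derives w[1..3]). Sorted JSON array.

Convert to CNF:
  S -> T0 A | T0 B | a | b | d
  A -> T0 T0
  B -> B B | T1 X4 | T3 T0
  C -> d
  T0 -> c
  T1 -> b
  T2 -> a
  T3 -> d
  X4 -> C T2

CYK fill — only the sub-triangle for w[1..3]:
  [1..1]={S,T1}  "b"  orig:{S}
  [2..2]={C,S,T3}  "d"  orig:{C,S}
  [3..3]={S,T2}  "a"  orig:{S}
  [1..2]=∅  "bd"
  [2..3]={X4}  "da"  orig:{}
  [1..3]={B}  "bda"

Original NTs in T[1,3] deriving "bda": ["B"]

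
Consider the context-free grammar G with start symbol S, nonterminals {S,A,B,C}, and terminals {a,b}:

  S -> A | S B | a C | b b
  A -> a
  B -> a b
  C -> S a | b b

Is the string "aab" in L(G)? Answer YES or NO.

Convert to CNF:
  S -> S B | T0 C | T1 T1 | a
  A -> a
  B -> T0 T1
  C -> S T0 | T1 T1
  T0 -> a
  T1 -> b

CYK fill:
  T[0,0] 'a' = {A,S,T0}  orig:{A,S}
  T[1,1] 'a' = {A,S,T0}  orig:{A,S}
  T[2,2] 'b' = {T1}  orig:{}
  T[0,1] 'aa' = {C}
  T[1,2] 'ab' = {B}
  T[0,2] 'aab' = {S}

S ∈ T[0,2] ⇒ YES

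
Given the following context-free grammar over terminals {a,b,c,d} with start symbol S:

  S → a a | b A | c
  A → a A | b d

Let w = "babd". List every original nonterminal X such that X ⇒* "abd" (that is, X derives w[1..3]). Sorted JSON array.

Convert to CNF:
  S -> T0 T0 | T1 A | c
  A -> T0 A | T1 T2
  T0 -> a
  T1 -> b
  T2 -> d

Fill CYK table bottom-up — only the sub-triangle for w[1..3]:
  [1..1]={T0}  "a"  orig:{}
  [2..2]={T1}  "b"  orig:{}
  [3..3]={T2}  "d"  orig:{}
  [1..2]=∅  "ab"
  [2..3]={A}  "bd"
  [1..3]={A}  "abd"

Original NTs in T[1,3] deriving "abd": ["A"]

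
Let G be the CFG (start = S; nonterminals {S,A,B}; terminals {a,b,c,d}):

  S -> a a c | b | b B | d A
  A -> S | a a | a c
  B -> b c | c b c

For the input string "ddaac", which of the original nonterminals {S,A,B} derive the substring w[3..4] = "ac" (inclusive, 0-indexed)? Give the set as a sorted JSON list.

Convert to CNF:
  S -> T0 X6 | T2 B | T3 A | b
  A -> T0 T0 | T0 T1 | T0 X4 | T2 B | T3 A | b
  B -> T1 X5 | T2 T1
  T0 -> a
  T1 -> c
  T2 -> b
  T3 -> d
  X4 -> T0 T1
  X5 -> T2 T1
  X6 -> T0 T1

Fill CYK table bottom-up, restricted to cells inside w[3..4]:
  cell(3,3) a: {T0}  orig:{}
  cell(4,4) c: {T1}  orig:{}
  cell(3,4) ac: {A,X4,X6}  orig:{A}

Original NTs in T[3,4] deriving "ac": ["A"]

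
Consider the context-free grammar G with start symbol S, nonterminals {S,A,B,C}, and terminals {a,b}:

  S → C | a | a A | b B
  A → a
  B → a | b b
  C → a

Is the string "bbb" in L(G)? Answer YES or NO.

Convert to CNF:
  S -> T0 B | T1 A | a
  A -> a
  B -> T0 T0 | a
  C -> a
  T0 -> b
  T1 -> a

CYK fill:
  cell(0,0) b: {T0}  orig:{}
  cell(1,1) b: {T0}  orig:{}
  cell(2,2) b: {T0}  orig:{}
  cell(0,1) bb: {B}
  cell(1,2) bb: {B}
  cell(0,2) bbb: {S}

S ∈ T[0,2] ⇒ YES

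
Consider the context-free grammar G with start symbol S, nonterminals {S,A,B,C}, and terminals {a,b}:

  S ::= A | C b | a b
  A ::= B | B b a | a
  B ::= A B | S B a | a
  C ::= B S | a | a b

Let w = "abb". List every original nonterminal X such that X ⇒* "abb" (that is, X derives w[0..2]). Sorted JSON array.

CNF form of G:
  S -> A B | B X5 | C T0 | S X6 | T1 T0 | a
  A -> A B | B X2 | S X3 | a
  B -> A B | S X4 | a
  C -> B S | T1 T0 | a
  T0 -> b
  T1 -> a
  X2 -> T0 T1
  X3 -> B T1
  X4 -> B T1
  X5 -> T0 T1
  X6 -> B T1

CYK fill, restricted to cells inside w[0..2]:
  cell(0,0) a: {A,B,C,S,T1}  orig:{A,B,C,S}
  cell(1,1) b: {T0}  orig:{}
  cell(2,2) b: {T0}  orig:{}
  cell(0,1) ab: {C,S}
  cell(1,2) bb: ∅
  cell(0,2) abb: {S}

Original NTs in T[0,2] deriving "abb": ["S"]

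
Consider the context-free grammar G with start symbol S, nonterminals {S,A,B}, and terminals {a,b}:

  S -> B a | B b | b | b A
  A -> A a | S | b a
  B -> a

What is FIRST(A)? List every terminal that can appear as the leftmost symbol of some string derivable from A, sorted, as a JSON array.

Compute FIRST by fixpoint:
iter 1:
  A via A→b a: +{b}
  B via B→a: +{a}
  S via S→B a: +{a}
  S via S→b: +{b}
  FIRST(S)={a,b}  FIRST(A)={b}  FIRST(B)={a}
iter 2:
  A via A→S: +{a}
  FIRST(S)={a,b}  FIRST(A)={a,b}  FIRST(B)={a}
iter 3: done
  FIRST(S)={a,b}  FIRST(A)={a,b}  FIRST(B)={a}

FIRST(A) = ["a", "b"]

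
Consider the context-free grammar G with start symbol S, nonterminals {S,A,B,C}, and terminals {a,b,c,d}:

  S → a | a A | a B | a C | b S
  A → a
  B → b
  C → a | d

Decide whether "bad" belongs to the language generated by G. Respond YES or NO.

Convert to CNF:
  S -> T0 A | T0 B | T0 C | T1 S | a
  A -> a
  B -> b
  C -> a | d
  T0 -> a
  T1 -> b

CYK fill:
  [0..0]={B,T1}  "b"  orig:{B}
  [1..1]={A,C,S,T0}  "a"  orig:{A,C,S}
  [2..2]={C}  "d"
  [0..1]={S}  "ba"
  [1..2]={S}  "ad"
  [0..2]={S}  "bad"

S ∈ T[0,2] ⇒ YES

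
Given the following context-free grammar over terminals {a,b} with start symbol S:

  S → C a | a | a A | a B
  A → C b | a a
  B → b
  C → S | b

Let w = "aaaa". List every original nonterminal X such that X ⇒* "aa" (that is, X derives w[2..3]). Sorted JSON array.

Convert to CNF:
  S -> C T1 | T1 A | T1 B | a
  A -> C T0 | T1 T1
  B -> b
  C -> C T1 | T1 A | T1 B | a | b
  T0 -> b
  T1 -> a

CYK table (by increasing span) (cells [i..j] with 2 ≤ i ≤ j ≤ 3 only):
  [2..2]={C,S,T1}  "a"  orig:{C,S}
  [3..3]={C,S,T1}  "a"  orig:{C,S}
  [2..3]={A,C,S}  "aa"

Original NTs in T[2,3] deriving "aa": ["A", "C", "S"]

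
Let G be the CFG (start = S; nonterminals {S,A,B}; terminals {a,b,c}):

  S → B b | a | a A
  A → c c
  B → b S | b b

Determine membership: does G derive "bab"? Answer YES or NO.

Convert to CNF:
  S -> B T1 | T2 A | a
  A -> T0 T0
  B -> T1 S | T1 T1
  T0 -> c
  T1 -> b
  T2 -> a

CYK fill:
  [0..0]={T1}  "b"  orig:{}
  [1..1]={S,T2}  "a"  orig:{S}
  [2..2]={T1}  "b"  orig:{}
  [0..1]={B}  "ba"
  [1..2]=∅  "ab"
  [0..2]={S}  "bab"

S ∈ T[0,2] ⇒ YES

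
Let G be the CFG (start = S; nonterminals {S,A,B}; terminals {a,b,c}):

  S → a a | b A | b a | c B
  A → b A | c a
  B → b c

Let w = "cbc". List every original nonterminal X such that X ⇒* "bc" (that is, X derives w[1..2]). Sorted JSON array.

CNF form of G:
  S -> T0 A | T0 T2 | T1 B | T2 T2
  A -> T0 A | T1 T2
  B -> T0 T1
  T0 -> b
  T1 -> c
  T2 -> a

CYK fill — only the sub-triangle for w[1..2]:
  [1..1]={T0}  "b"  orig:{}
  [2..2]={T1}  "c"  orig:{}
  [1..2]={B}  "bc"

Original NTs in T[1,2] deriving "bc": ["B"]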